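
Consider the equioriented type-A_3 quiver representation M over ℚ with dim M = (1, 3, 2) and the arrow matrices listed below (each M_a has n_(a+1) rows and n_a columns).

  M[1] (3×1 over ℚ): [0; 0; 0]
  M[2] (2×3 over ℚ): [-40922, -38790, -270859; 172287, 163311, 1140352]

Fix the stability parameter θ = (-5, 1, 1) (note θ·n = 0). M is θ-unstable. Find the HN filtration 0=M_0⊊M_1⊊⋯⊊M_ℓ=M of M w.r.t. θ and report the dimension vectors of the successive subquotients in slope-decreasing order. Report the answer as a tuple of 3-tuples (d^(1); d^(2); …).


Barcode: M ≅ I[1,1], I[2,2], I[2,3]^2. HN layers by μ_θ (2 steps, strictly decreasing):
  μ^(1)=1; μ^(2)=-5

((0, 3, 2); (1, 0, 0))


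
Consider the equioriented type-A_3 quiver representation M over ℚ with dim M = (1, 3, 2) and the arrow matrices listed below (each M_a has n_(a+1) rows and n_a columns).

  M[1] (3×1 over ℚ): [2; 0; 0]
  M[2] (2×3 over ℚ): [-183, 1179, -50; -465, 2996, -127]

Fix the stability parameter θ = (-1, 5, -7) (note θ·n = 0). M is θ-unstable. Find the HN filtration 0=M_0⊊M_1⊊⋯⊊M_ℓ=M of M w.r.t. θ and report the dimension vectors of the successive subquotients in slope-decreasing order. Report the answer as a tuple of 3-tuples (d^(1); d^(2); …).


Interval decomposition of M: I[1,3], I[2,2], I[2,3].
HN type (ℓ=2): μ^(1)=5; μ^(2)=-1

((0, 1, 0); (1, 2, 2))


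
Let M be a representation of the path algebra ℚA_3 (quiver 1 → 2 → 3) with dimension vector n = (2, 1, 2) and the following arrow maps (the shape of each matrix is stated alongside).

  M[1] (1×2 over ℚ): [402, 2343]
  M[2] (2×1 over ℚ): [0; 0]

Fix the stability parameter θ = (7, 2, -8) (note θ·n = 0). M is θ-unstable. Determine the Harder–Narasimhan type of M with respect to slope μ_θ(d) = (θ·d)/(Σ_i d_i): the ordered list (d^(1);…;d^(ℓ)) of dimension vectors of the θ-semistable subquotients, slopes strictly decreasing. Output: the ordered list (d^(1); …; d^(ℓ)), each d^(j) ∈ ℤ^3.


Barcode: M ≅ I[1,1], I[1,2], I[3,3]^2. HN layers by μ_θ (3 steps, strictly decreasing):
  μ^(1)=7; μ^(2)=9/2; μ^(3)=-8

((1, 0, 0); (1, 1, 0); (0, 0, 2))


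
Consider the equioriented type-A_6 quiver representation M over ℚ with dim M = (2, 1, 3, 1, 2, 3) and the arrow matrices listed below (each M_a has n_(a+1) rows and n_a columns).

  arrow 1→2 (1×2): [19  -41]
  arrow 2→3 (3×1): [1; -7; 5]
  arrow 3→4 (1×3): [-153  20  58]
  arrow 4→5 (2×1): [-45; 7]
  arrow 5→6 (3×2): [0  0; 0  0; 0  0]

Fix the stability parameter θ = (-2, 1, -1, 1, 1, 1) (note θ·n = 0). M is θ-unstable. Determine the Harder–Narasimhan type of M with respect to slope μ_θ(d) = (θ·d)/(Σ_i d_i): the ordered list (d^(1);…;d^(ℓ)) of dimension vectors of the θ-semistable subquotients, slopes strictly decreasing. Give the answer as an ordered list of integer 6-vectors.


Via rank(M_{q-1}∘⋯∘M_p): M ≅ I[1,1], I[1,5], I[3,3]^2, I[5,5], I[6,6]^3.
μ_θ-semistable layers: μ^(1)=1; μ^(2)=0; μ^(3)=-1; μ^(4)=-2

((0, 0, 0, 1, 2, 3); (0, 1, 1, 0, 0, 0); (0, 0, 2, 0, 0, 0); (2, 0, 0, 0, 0, 0))


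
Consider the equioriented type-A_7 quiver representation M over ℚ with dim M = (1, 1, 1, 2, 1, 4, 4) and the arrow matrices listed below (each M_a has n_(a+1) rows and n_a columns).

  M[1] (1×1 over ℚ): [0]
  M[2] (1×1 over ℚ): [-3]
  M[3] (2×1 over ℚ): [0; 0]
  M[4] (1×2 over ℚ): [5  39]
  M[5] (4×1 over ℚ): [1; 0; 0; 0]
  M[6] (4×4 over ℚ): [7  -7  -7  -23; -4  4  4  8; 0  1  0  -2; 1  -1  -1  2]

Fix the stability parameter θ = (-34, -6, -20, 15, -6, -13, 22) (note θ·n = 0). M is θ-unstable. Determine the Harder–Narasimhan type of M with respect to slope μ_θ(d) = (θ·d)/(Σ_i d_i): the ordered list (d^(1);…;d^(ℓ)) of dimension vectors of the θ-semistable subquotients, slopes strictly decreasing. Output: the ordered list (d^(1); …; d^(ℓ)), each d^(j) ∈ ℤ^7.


Via rank(M_{q-1}∘⋯∘M_p): M ≅ I[1,1], I[2,3], I[4,4], I[4,7], I[6,6], I[6,7]^2, I[7,7].
μ_θ-semistable layers: μ^(1)=22; μ^(2)=15; μ^(3)=-4/3; μ^(4)=-13; μ^(5)=-34

((0, 0, 0, 0, 0, 0, 4); (0, 0, 0, 1, 0, 0, 0); (0, 0, 0, 1, 1, 1, 0); (0, 1, 1, 0, 0, 3, 0); (1, 0, 0, 0, 0, 0, 0))


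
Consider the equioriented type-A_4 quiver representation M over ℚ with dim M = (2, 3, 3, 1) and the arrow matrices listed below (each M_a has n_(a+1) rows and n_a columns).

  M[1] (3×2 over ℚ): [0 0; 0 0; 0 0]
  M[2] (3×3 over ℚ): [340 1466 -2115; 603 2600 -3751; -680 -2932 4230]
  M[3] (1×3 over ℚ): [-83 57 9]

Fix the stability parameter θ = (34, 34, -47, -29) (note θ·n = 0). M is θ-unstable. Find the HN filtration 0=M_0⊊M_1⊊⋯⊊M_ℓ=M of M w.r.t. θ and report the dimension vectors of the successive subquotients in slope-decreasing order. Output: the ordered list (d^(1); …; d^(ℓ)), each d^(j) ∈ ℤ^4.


Via rank(M_{q-1}∘⋯∘M_p): M ≅ I[1,1]^2, I[2,2], I[2,3], I[2,4], I[3,3].
μ_θ-semistable layers: μ^(1)=34; μ^(2)=-13/2; μ^(3)=-14; μ^(4)=-47

((2, 1, 0, 0); (0, 1, 1, 0); (0, 1, 1, 1); (0, 0, 1, 0))


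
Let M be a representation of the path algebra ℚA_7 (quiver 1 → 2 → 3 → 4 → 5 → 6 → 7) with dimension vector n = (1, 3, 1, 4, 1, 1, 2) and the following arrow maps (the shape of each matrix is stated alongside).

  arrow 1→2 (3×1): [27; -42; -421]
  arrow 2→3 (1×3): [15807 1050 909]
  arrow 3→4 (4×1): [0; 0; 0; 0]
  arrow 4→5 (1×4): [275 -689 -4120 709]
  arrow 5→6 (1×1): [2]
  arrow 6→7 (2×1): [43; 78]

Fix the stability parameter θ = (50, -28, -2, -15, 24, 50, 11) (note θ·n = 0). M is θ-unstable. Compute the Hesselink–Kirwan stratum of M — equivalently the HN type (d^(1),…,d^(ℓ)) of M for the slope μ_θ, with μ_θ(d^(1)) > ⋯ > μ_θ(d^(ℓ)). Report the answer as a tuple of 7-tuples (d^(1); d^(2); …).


Interval decomposition of M: I[1,2], I[2,2], I[2,3], I[4,4]^3, I[4,7], I[7,7].
HN type (ℓ=6): μ^(1)=61/2; μ^(2)=24; μ^(3)=11; μ^(4)=-2; μ^(5)=-15; μ^(6)=-28

((0, 0, 0, 0, 0, 1, 1); (0, 0, 0, 0, 1, 0, 0); (1, 1, 0, 0, 0, 0, 1); (0, 0, 1, 0, 0, 0, 0); (0, 0, 0, 4, 0, 0, 0); (0, 2, 0, 0, 0, 0, 0))


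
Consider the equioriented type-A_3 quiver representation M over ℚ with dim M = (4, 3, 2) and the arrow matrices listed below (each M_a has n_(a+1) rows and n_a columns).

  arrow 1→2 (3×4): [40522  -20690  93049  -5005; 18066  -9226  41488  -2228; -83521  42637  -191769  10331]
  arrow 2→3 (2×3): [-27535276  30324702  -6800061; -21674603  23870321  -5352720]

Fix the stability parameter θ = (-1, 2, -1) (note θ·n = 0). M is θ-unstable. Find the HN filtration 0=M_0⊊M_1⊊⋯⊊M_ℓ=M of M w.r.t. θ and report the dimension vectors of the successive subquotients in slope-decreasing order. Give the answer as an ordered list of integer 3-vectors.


Barcode: M ≅ I[1,1]^2, I[1,3]^2, I[2,2]. HN layers by μ_θ (3 steps, strictly decreasing):
  μ^(1)=2; μ^(2)=1/2; μ^(3)=-1

((0, 1, 0); (0, 2, 2); (4, 0, 0))


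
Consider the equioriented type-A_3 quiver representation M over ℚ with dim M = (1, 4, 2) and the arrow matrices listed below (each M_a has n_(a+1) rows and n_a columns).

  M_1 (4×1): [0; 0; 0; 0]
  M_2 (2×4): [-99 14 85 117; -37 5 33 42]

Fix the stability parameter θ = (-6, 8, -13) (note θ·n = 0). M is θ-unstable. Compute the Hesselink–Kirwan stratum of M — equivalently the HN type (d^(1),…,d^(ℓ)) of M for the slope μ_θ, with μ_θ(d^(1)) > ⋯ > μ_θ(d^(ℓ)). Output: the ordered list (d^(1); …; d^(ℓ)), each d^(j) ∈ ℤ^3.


Barcode: M ≅ I[1,1], I[2,2]^2, I[2,3]^2. HN layers by μ_θ (3 steps, strictly decreasing):
  μ^(1)=8; μ^(2)=-5/2; μ^(3)=-6

((0, 2, 0); (0, 2, 2); (1, 0, 0))


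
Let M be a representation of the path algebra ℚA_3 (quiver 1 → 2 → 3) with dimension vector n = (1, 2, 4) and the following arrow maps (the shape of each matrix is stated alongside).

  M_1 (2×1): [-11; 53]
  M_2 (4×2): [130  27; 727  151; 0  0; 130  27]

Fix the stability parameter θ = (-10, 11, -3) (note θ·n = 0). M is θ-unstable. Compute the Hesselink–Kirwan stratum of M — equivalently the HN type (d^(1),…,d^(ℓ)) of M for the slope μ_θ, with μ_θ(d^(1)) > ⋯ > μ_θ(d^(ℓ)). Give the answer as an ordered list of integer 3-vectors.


Barcode: M ≅ I[1,3], I[2,3], I[3,3]^2. HN layers by μ_θ (3 steps, strictly decreasing):
  μ^(1)=4; μ^(2)=-3; μ^(3)=-10

((0, 2, 2); (0, 0, 2); (1, 0, 0))


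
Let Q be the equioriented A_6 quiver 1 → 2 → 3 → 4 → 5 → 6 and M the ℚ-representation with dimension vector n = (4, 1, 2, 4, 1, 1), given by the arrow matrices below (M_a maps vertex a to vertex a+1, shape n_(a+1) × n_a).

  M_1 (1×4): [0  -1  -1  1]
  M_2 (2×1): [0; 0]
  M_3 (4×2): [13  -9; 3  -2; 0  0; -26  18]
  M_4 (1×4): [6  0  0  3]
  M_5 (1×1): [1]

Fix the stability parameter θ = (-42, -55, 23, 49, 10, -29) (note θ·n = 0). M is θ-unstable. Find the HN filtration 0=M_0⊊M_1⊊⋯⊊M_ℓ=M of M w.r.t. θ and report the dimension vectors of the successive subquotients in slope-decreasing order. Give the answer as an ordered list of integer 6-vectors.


Barcode: M ≅ I[1,1]^3, I[1,2], I[3,4]^2, I[4,4], I[4,6]. HN layers by μ_θ (5 steps, strictly decreasing):
  μ^(1)=49; μ^(2)=23; μ^(3)=10; μ^(4)=-42; μ^(5)=-97/2

((0, 0, 0, 3, 0, 0); (0, 0, 2, 0, 0, 0); (0, 0, 0, 1, 1, 1); (3, 0, 0, 0, 0, 0); (1, 1, 0, 0, 0, 0))


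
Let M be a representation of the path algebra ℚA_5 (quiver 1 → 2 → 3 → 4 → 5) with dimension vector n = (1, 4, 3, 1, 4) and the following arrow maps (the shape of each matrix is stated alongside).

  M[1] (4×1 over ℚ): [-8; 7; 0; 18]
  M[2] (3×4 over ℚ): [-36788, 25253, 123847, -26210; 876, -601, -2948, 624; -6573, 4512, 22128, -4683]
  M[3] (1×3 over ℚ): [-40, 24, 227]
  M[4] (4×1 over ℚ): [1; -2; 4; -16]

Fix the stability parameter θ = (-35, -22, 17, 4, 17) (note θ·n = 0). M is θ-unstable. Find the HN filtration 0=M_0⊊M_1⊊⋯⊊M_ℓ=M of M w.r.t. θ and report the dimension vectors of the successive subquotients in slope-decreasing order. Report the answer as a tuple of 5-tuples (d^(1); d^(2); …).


Interval decomposition of M: I[1,5], I[2,2], I[2,3]^2, I[5,5]^3.
HN type (ℓ=4): μ^(1)=17; μ^(2)=21/2; μ^(3)=-22; μ^(4)=-35

((0, 0, 2, 0, 4); (0, 0, 1, 1, 0); (0, 4, 0, 0, 0); (1, 0, 0, 0, 0))


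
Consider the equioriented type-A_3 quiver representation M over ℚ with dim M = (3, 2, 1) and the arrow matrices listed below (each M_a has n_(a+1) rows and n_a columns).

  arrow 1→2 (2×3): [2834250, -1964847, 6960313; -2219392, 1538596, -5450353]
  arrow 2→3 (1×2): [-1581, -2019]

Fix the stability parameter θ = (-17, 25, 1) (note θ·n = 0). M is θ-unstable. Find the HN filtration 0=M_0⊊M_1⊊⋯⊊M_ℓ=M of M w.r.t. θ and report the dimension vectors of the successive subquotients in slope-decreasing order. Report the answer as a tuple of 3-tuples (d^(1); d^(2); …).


Interval decomposition of M: I[1,1], I[1,2], I[1,3].
HN type (ℓ=3): μ^(1)=25; μ^(2)=13; μ^(3)=-17

((0, 1, 0); (0, 1, 1); (3, 0, 0))


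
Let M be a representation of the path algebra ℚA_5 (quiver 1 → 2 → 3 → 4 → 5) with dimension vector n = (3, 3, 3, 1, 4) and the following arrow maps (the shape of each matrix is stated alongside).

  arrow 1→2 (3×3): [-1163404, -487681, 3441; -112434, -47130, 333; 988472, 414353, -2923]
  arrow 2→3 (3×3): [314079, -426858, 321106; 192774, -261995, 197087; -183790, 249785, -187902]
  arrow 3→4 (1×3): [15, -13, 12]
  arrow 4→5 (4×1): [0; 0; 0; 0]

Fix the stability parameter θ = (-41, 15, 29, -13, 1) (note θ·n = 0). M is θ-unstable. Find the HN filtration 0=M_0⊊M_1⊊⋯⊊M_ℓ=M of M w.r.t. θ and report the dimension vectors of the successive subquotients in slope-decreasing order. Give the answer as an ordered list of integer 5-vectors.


Interval decomposition of M: I[1,1], I[1,3], I[1,4], I[2,3], I[5,5]^4.
HN type (ℓ=5): μ^(1)=29; μ^(2)=15; μ^(3)=31/3; μ^(4)=1; μ^(5)=-41

((0, 0, 2, 0, 0); (0, 2, 0, 0, 0); (0, 1, 1, 1, 0); (0, 0, 0, 0, 4); (3, 0, 0, 0, 0))


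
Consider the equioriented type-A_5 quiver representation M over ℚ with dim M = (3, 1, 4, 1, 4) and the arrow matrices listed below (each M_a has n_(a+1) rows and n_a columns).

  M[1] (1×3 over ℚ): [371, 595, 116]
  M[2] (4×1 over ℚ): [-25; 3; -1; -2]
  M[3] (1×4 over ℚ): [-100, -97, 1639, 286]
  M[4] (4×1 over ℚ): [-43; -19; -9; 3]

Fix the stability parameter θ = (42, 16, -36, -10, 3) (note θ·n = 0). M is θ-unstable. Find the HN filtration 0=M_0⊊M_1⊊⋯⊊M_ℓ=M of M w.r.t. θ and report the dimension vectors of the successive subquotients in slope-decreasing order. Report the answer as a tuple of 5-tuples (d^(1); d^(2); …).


Interval decomposition of M: I[1,1]^2, I[1,5], I[3,3]^3, I[5,5]^3.
HN type (ℓ=3): μ^(1)=42; μ^(2)=3; μ^(3)=-36

((2, 0, 0, 0, 0); (1, 1, 1, 1, 4); (0, 0, 3, 0, 0))


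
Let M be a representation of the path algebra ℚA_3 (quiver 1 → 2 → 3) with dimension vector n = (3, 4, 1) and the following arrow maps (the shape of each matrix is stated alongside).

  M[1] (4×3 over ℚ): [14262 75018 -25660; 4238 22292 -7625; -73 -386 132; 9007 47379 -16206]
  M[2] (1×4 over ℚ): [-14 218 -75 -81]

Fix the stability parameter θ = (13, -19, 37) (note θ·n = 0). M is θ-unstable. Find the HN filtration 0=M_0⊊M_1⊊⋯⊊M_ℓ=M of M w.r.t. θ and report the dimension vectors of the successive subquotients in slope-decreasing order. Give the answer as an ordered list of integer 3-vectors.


Interval decomposition of M: I[1,2]^2, I[1,3], I[2,2].
HN type (ℓ=3): μ^(1)=37; μ^(2)=-3; μ^(3)=-19

((0, 0, 1); (3, 3, 0); (0, 1, 0))


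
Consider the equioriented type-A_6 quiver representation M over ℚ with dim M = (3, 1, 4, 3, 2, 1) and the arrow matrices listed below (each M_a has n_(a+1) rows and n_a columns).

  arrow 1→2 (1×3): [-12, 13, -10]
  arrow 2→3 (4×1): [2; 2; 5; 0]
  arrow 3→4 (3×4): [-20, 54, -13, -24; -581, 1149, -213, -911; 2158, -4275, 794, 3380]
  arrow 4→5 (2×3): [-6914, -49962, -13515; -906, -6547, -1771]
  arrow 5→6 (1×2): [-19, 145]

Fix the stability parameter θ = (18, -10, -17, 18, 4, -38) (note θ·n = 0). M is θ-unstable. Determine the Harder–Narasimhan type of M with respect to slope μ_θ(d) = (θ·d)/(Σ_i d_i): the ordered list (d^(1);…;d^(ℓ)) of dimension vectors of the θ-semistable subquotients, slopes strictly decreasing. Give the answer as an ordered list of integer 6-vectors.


Via rank(M_{q-1}∘⋯∘M_p): M ≅ I[1,1]^2, I[1,6], I[3,3], I[3,4], I[3,5].
μ_θ-semistable layers: μ^(1)=18; μ^(2)=11; μ^(3)=-25/6; μ^(4)=-17

((2, 0, 0, 1, 0, 0); (0, 0, 0, 1, 1, 0); (1, 1, 1, 1, 1, 1); (0, 0, 3, 0, 0, 0))


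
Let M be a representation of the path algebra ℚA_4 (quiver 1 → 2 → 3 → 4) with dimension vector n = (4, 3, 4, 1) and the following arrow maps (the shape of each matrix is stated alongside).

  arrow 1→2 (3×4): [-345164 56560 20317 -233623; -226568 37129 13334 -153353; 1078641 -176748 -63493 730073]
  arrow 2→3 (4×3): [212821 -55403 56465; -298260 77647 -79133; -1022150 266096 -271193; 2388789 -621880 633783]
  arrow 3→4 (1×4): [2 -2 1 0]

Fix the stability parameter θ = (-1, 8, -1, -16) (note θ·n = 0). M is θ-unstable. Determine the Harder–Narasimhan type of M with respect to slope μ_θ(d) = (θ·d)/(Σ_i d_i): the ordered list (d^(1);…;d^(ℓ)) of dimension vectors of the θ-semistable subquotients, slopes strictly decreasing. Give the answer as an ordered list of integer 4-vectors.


Interval decomposition of M: I[1,1], I[1,3]^2, I[1,4], I[3,3].
HN type (ℓ=3): μ^(1)=7/2; μ^(2)=-1; μ^(3)=-5/2

((0, 2, 2, 0); (3, 0, 1, 0); (1, 1, 1, 1))


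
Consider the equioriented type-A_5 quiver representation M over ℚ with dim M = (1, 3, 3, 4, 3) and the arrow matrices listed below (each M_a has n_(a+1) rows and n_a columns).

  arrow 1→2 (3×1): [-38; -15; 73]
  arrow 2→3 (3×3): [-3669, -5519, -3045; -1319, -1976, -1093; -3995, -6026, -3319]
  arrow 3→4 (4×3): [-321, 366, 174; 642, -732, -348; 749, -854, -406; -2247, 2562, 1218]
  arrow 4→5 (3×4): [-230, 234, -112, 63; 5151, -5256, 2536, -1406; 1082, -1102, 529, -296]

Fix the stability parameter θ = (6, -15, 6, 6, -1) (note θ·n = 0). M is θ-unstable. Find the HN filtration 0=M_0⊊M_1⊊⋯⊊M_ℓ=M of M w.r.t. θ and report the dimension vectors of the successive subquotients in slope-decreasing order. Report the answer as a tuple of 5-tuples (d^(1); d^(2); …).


Via rank(M_{q-1}∘⋯∘M_p): M ≅ I[1,5], I[2,3]^2, I[4,4], I[4,5]^2.
μ_θ-semistable layers: μ^(1)=6; μ^(2)=11/3; μ^(3)=5/2; μ^(4)=-9/2; μ^(5)=-15

((0, 0, 2, 1, 0); (0, 0, 1, 1, 1); (0, 0, 0, 2, 2); (1, 1, 0, 0, 0); (0, 2, 0, 0, 0))


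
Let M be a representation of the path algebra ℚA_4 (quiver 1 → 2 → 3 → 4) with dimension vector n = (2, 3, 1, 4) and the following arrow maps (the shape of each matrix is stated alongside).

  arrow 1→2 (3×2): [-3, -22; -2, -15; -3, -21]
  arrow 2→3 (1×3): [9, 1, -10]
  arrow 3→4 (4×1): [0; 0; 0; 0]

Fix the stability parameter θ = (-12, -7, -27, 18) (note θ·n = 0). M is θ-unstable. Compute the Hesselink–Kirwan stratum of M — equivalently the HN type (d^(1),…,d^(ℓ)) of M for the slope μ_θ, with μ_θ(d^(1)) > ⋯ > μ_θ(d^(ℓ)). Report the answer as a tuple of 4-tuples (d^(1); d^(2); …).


Via rank(M_{q-1}∘⋯∘M_p): M ≅ I[1,2], I[1,3], I[2,2], I[4,4]^4.
μ_θ-semistable layers: μ^(1)=18; μ^(2)=-7; μ^(3)=-12; μ^(4)=-46/3

((0, 0, 0, 4); (0, 2, 0, 0); (1, 0, 0, 0); (1, 1, 1, 0))


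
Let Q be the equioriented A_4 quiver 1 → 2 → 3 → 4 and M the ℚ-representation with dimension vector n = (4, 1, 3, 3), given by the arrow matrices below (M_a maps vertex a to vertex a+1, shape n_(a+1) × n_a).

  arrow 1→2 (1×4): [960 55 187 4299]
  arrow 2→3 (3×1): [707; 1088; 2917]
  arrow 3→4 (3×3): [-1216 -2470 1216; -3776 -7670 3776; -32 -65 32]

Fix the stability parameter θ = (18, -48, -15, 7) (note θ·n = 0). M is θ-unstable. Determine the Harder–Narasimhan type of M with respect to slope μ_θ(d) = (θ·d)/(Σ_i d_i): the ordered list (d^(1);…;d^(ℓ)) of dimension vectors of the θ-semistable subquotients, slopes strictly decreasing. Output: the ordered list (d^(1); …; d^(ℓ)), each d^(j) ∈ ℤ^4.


Barcode: M ≅ I[1,1]^3, I[1,3], I[3,3], I[3,4], I[4,4]^2. HN layers by μ_θ (3 steps, strictly decreasing):
  μ^(1)=18; μ^(2)=7; μ^(3)=-15

((3, 0, 0, 0); (0, 0, 0, 3); (1, 1, 3, 0))


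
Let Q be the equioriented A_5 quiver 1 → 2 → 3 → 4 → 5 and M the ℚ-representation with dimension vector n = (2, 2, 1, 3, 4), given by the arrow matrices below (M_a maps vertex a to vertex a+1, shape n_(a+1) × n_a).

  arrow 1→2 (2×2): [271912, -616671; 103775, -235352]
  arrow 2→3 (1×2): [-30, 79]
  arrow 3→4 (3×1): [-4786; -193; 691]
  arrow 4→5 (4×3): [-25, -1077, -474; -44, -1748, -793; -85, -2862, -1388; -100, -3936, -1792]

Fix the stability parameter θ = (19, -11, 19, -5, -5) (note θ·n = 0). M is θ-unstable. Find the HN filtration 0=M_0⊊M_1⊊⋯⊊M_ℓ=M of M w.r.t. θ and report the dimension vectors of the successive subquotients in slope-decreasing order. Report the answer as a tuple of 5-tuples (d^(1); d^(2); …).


Via rank(M_{q-1}∘⋯∘M_p): M ≅ I[1,2], I[1,5], I[4,5]^2, I[5,5].
μ_θ-semistable layers: μ^(1)=4; μ^(2)=17/5; μ^(3)=-5

((1, 1, 0, 0, 0); (1, 1, 1, 1, 1); (0, 0, 0, 2, 3))


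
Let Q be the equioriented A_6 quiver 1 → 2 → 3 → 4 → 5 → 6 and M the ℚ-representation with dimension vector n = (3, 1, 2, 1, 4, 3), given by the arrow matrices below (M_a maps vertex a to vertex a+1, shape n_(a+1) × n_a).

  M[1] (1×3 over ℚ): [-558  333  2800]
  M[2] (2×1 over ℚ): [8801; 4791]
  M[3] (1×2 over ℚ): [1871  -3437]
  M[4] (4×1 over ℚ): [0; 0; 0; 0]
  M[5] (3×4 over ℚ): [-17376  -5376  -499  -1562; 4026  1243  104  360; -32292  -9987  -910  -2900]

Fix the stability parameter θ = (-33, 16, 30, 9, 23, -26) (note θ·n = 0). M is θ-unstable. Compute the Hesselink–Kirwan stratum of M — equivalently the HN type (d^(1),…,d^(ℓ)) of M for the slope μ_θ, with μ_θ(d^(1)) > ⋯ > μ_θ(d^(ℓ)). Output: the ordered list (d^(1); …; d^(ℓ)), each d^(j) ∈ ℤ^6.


Barcode: M ≅ I[1,1]^2, I[1,4], I[3,3], I[5,5], I[5,6]^3. HN layers by μ_θ (6 steps, strictly decreasing):
  μ^(1)=30; μ^(2)=23; μ^(3)=39/2; μ^(4)=16; μ^(5)=-3/2; μ^(6)=-33

((0, 0, 1, 0, 0, 0); (0, 0, 0, 0, 1, 0); (0, 0, 1, 1, 0, 0); (0, 1, 0, 0, 0, 0); (0, 0, 0, 0, 3, 3); (3, 0, 0, 0, 0, 0))


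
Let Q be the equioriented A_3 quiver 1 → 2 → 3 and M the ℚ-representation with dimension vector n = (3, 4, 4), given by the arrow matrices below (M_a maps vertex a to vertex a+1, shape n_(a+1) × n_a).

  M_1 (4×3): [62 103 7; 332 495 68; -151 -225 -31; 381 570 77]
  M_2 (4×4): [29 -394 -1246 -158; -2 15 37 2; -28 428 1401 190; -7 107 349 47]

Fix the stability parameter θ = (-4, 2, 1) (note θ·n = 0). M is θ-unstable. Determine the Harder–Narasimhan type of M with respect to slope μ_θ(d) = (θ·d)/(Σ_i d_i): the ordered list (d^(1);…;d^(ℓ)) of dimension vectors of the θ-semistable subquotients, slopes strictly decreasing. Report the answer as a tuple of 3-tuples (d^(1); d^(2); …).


Barcode: M ≅ I[1,3]^3, I[2,3]. HN layers by μ_θ (2 steps, strictly decreasing):
  μ^(1)=3/2; μ^(2)=-4

((0, 4, 4); (3, 0, 0))


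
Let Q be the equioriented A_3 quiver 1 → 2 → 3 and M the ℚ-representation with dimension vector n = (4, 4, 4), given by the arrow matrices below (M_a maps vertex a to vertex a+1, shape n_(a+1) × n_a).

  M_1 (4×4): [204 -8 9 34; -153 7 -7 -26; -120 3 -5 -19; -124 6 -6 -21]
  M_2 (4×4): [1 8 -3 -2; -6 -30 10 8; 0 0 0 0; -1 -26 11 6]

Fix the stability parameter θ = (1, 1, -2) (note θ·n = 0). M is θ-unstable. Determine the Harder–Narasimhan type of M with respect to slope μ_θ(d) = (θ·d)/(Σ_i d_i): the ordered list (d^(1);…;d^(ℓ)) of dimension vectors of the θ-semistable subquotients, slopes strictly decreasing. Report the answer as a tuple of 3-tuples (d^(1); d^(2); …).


Interval decomposition of M: I[1,2]^2, I[1,3]^2, I[3,3]^2.
HN type (ℓ=3): μ^(1)=1; μ^(2)=0; μ^(3)=-2

((2, 2, 0); (2, 2, 2); (0, 0, 2))


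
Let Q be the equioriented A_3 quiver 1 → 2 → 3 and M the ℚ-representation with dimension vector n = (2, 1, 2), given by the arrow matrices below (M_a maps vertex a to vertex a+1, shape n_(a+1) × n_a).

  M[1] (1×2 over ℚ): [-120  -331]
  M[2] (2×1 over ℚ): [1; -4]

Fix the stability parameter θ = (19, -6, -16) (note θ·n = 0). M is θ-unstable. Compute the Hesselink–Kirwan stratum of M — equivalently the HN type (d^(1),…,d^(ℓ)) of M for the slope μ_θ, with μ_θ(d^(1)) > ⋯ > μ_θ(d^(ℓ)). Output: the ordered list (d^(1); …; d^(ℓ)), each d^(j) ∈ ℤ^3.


Via rank(M_{q-1}∘⋯∘M_p): M ≅ I[1,1], I[1,3], I[3,3].
μ_θ-semistable layers: μ^(1)=19; μ^(2)=-1; μ^(3)=-16

((1, 0, 0); (1, 1, 1); (0, 0, 1))


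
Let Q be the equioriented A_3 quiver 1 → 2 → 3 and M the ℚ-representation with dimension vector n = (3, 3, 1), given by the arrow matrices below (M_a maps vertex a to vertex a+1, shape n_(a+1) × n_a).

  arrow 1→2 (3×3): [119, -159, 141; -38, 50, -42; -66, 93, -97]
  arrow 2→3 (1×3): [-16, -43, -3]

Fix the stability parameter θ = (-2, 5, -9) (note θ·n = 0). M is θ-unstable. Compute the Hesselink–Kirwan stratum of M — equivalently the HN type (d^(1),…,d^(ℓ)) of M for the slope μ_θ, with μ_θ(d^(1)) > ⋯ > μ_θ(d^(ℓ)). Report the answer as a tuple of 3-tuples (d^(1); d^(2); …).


Via rank(M_{q-1}∘⋯∘M_p): M ≅ I[1,2]^2, I[1,3].
μ_θ-semistable layers: μ^(1)=5; μ^(2)=-2

((0, 2, 0); (3, 1, 1))


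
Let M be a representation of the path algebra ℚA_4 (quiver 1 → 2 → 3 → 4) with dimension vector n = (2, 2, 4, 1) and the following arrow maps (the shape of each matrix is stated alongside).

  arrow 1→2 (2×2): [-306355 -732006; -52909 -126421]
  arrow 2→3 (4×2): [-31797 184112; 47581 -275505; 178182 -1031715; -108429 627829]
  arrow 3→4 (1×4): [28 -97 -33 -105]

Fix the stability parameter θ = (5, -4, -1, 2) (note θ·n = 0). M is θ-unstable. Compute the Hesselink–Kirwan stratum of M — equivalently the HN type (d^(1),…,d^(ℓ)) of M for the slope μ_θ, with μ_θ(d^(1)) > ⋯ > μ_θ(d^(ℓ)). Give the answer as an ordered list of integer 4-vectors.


Via rank(M_{q-1}∘⋯∘M_p): M ≅ I[1,3], I[1,4], I[3,3]^2.
μ_θ-semistable layers: μ^(1)=2; μ^(2)=0; μ^(3)=-1

((0, 0, 0, 1); (2, 2, 2, 0); (0, 0, 2, 0))


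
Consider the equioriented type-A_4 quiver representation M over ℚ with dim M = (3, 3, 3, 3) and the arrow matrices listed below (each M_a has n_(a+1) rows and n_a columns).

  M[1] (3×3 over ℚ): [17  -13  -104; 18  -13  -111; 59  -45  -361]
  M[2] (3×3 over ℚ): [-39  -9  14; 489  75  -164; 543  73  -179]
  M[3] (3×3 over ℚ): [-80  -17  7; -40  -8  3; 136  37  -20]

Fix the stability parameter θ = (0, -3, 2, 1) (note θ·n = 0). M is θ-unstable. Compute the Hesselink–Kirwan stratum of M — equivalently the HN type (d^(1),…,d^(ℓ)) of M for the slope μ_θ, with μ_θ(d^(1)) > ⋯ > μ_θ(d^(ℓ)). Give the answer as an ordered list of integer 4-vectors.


Interval decomposition of M: I[1,3], I[1,4]^2, I[4,4].
HN type (ℓ=4): μ^(1)=2; μ^(2)=3/2; μ^(3)=1; μ^(4)=-3/2

((0, 0, 1, 0); (0, 0, 2, 2); (0, 0, 0, 1); (3, 3, 0, 0))


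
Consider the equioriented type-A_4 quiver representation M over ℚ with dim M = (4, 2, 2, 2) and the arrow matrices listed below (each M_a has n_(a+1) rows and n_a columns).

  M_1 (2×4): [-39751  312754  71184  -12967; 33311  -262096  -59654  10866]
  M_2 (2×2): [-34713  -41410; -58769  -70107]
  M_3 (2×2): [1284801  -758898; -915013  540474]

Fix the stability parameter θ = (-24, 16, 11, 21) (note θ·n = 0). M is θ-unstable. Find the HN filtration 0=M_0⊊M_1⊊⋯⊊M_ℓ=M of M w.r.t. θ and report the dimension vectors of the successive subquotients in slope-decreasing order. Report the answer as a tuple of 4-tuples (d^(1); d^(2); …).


Via rank(M_{q-1}∘⋯∘M_p): M ≅ I[1,1]^2, I[1,3], I[1,4], I[4,4].
μ_θ-semistable layers: μ^(1)=21; μ^(2)=27/2; μ^(3)=-24

((0, 0, 0, 2); (0, 2, 2, 0); (4, 0, 0, 0))


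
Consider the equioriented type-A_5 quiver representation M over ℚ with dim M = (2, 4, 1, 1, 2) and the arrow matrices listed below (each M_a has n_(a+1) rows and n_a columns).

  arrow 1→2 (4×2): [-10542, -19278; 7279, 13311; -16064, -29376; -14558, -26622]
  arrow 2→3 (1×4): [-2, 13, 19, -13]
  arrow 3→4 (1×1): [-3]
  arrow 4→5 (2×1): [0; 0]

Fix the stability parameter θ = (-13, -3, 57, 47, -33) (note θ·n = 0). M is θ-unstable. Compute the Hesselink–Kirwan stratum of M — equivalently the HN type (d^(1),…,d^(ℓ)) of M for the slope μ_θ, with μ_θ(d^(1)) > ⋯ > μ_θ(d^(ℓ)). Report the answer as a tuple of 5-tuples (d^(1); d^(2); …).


Barcode: M ≅ I[1,1], I[1,4], I[2,2]^3, I[5,5]^2. HN layers by μ_θ (4 steps, strictly decreasing):
  μ^(1)=52; μ^(2)=-3; μ^(3)=-13; μ^(4)=-33

((0, 0, 1, 1, 0); (0, 4, 0, 0, 0); (2, 0, 0, 0, 0); (0, 0, 0, 0, 2))


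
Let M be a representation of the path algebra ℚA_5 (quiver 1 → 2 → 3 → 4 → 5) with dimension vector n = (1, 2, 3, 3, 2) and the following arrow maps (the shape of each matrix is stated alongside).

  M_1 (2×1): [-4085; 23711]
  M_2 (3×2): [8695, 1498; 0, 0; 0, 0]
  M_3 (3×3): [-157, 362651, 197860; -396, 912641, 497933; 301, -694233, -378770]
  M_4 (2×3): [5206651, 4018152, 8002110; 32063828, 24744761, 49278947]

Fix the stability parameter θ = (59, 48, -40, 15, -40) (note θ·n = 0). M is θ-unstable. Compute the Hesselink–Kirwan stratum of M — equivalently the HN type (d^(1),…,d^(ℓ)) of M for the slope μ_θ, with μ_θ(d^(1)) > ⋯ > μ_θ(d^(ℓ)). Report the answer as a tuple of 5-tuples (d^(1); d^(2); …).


Interval decomposition of M: I[1,5], I[2,2], I[3,3], I[3,5], I[4,4].
HN type (ℓ=5): μ^(1)=48; μ^(2)=15; μ^(3)=42/5; μ^(4)=-25/2; μ^(5)=-40

((0, 1, 0, 0, 0); (0, 0, 0, 1, 0); (1, 1, 1, 1, 1); (0, 0, 0, 1, 1); (0, 0, 2, 0, 0))


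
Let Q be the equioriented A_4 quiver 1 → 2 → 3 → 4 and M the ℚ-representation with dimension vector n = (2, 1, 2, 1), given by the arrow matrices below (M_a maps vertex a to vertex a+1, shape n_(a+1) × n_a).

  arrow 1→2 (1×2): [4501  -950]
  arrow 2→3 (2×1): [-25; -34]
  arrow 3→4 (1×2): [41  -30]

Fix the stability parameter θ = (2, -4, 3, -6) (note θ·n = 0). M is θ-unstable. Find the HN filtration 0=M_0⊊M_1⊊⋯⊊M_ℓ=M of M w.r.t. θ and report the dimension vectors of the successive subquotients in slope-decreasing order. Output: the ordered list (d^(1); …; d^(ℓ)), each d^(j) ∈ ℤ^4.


Interval decomposition of M: I[1,1], I[1,4], I[3,3].
HN type (ℓ=3): μ^(1)=3; μ^(2)=2; μ^(3)=-5/4

((0, 0, 1, 0); (1, 0, 0, 0); (1, 1, 1, 1))


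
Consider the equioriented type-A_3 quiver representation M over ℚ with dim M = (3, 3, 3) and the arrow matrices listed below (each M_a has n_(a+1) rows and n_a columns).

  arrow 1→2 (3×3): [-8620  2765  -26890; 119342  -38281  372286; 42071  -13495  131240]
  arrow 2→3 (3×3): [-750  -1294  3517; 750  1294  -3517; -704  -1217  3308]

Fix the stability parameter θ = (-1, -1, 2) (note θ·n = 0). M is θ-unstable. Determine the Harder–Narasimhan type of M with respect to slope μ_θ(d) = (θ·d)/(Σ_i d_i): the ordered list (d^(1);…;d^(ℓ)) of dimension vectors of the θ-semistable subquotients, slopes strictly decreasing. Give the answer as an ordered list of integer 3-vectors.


Barcode: M ≅ I[1,1], I[1,3]^2, I[2,2], I[3,3]. HN layers by μ_θ (2 steps, strictly decreasing):
  μ^(1)=2; μ^(2)=-1

((0, 0, 3); (3, 3, 0))


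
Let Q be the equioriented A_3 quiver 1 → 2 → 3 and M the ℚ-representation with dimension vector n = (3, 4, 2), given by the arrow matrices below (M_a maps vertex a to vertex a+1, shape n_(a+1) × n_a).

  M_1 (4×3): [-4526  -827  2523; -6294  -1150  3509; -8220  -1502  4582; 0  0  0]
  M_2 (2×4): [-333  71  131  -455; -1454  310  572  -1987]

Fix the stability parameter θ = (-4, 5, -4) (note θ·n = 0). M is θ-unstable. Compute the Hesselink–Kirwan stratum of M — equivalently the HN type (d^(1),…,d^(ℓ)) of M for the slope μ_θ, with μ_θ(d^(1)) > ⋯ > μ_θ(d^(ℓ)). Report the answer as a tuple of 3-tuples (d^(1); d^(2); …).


Via rank(M_{q-1}∘⋯∘M_p): M ≅ I[1,1], I[1,2], I[1,3], I[2,2], I[2,3].
μ_θ-semistable layers: μ^(1)=5; μ^(2)=1/2; μ^(3)=-4

((0, 2, 0); (0, 2, 2); (3, 0, 0))


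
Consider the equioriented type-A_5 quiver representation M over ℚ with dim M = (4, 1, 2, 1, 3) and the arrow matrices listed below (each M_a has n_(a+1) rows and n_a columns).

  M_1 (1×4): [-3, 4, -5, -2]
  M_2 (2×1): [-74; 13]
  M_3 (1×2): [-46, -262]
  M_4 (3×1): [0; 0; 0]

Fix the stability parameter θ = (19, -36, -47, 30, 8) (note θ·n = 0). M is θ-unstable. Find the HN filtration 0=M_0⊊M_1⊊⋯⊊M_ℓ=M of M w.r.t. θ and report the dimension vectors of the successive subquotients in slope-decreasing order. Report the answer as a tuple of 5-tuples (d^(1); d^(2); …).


Via rank(M_{q-1}∘⋯∘M_p): M ≅ I[1,1]^3, I[1,4], I[3,3], I[5,5]^3.
μ_θ-semistable layers: μ^(1)=30; μ^(2)=19; μ^(3)=8; μ^(4)=-64/3; μ^(5)=-47

((0, 0, 0, 1, 0); (3, 0, 0, 0, 0); (0, 0, 0, 0, 3); (1, 1, 1, 0, 0); (0, 0, 1, 0, 0))


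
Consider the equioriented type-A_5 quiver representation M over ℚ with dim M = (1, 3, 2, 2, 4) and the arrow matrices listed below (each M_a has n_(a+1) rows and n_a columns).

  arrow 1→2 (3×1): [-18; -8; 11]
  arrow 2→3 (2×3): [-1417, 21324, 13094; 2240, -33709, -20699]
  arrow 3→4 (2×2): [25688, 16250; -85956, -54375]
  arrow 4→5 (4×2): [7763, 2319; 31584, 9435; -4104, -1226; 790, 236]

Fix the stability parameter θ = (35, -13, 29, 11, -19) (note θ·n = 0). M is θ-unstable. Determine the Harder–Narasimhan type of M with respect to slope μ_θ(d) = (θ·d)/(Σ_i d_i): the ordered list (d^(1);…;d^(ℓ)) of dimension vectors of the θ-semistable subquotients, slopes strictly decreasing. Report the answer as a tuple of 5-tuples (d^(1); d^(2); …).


Interval decomposition of M: I[1,5], I[2,2], I[2,3], I[4,5], I[5,5]^2.
HN type (ℓ=5): μ^(1)=29; μ^(2)=43/5; μ^(3)=-4; μ^(4)=-13; μ^(5)=-19

((0, 0, 1, 0, 0); (1, 1, 1, 1, 1); (0, 0, 0, 1, 1); (0, 2, 0, 0, 0); (0, 0, 0, 0, 2))


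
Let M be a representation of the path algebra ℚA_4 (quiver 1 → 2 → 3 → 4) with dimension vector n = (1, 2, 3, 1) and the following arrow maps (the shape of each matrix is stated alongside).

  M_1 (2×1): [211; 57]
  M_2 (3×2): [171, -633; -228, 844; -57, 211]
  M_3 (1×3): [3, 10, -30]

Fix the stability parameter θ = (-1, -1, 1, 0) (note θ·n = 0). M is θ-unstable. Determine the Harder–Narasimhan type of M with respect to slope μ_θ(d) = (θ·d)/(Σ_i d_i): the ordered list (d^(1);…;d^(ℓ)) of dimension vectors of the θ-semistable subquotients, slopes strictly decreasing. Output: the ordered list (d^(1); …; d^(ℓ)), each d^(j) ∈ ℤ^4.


Barcode: M ≅ I[1,2], I[2,4], I[3,3]^2. HN layers by μ_θ (3 steps, strictly decreasing):
  μ^(1)=1; μ^(2)=1/2; μ^(3)=-1

((0, 0, 2, 0); (0, 0, 1, 1); (1, 2, 0, 0))


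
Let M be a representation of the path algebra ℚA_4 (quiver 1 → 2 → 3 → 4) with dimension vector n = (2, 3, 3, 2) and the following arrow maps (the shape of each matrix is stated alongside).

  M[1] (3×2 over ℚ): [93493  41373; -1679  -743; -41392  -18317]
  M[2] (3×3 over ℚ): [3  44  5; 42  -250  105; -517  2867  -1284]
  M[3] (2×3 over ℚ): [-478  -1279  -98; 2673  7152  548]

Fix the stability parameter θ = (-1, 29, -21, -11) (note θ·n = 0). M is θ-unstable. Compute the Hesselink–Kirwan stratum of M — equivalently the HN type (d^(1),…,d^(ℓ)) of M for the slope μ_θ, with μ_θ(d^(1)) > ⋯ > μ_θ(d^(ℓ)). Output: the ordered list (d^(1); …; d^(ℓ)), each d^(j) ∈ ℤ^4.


Barcode: M ≅ I[1,4]^2, I[2,3]. HN layers by μ_θ (2 steps, strictly decreasing):
  μ^(1)=4; μ^(2)=-1

((0, 1, 1, 0); (2, 2, 2, 2))


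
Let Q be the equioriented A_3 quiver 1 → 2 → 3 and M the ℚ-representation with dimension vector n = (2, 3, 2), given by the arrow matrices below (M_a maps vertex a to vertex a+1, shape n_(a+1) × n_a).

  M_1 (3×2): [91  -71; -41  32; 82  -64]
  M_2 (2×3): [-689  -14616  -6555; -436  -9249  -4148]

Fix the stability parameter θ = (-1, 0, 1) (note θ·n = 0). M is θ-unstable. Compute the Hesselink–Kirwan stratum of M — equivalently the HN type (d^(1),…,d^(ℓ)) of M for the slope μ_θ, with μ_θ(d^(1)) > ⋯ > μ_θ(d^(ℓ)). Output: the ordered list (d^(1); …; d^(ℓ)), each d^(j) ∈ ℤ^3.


Barcode: M ≅ I[1,3]^2, I[2,2]. HN layers by μ_θ (3 steps, strictly decreasing):
  μ^(1)=1; μ^(2)=0; μ^(3)=-1

((0, 0, 2); (0, 3, 0); (2, 0, 0))


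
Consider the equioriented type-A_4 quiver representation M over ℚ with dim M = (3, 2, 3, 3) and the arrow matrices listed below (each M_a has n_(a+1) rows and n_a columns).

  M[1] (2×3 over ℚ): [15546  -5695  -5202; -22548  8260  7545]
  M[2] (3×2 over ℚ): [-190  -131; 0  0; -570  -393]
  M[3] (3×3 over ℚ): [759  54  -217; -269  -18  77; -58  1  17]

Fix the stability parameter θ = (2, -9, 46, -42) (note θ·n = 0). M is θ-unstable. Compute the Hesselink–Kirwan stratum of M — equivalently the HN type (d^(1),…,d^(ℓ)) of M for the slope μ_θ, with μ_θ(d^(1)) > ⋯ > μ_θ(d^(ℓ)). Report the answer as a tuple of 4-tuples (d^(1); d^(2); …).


Interval decomposition of M: I[1,1], I[1,2], I[1,4], I[3,4]^2.
HN type (ℓ=2): μ^(1)=2; μ^(2)=-7/2

((1, 0, 3, 3); (2, 2, 0, 0))


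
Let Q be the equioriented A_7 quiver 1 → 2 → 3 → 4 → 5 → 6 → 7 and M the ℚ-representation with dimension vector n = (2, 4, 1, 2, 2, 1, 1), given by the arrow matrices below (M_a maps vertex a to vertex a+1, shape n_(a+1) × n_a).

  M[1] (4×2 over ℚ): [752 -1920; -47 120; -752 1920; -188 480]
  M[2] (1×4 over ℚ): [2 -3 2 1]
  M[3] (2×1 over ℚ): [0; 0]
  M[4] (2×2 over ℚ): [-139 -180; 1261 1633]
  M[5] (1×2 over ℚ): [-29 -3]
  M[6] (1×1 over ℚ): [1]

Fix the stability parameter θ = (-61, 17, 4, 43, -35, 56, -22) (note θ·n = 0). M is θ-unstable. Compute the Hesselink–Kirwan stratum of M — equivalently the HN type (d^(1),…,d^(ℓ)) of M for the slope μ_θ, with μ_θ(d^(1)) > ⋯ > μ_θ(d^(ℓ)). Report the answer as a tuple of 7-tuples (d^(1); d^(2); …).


Barcode: M ≅ I[1,1], I[1,3], I[2,2]^3, I[4,5], I[4,7]. HN layers by μ_θ (4 steps, strictly decreasing):
  μ^(1)=17; μ^(2)=21/2; μ^(3)=4; μ^(4)=-61

((0, 3, 0, 0, 0, 1, 1); (0, 1, 1, 0, 0, 0, 0); (0, 0, 0, 2, 2, 0, 0); (2, 0, 0, 0, 0, 0, 0))


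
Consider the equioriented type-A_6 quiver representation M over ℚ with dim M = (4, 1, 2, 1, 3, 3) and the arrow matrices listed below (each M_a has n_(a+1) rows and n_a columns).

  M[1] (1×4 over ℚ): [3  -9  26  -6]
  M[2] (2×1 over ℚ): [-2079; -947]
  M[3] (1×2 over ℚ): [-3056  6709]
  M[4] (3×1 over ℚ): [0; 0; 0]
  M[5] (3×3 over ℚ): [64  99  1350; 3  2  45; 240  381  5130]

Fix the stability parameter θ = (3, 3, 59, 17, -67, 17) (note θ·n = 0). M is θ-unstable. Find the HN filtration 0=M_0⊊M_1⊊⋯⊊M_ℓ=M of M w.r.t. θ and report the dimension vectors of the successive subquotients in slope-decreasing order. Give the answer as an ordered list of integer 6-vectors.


Via rank(M_{q-1}∘⋯∘M_p): M ≅ I[1,1]^3, I[1,4], I[3,3], I[5,5], I[5,6]^2, I[6,6].
μ_θ-semistable layers: μ^(1)=59; μ^(2)=38; μ^(3)=17; μ^(4)=3; μ^(5)=-67

((0, 0, 1, 0, 0, 0); (0, 0, 1, 1, 0, 0); (0, 0, 0, 0, 0, 3); (4, 1, 0, 0, 0, 0); (0, 0, 0, 0, 3, 0))


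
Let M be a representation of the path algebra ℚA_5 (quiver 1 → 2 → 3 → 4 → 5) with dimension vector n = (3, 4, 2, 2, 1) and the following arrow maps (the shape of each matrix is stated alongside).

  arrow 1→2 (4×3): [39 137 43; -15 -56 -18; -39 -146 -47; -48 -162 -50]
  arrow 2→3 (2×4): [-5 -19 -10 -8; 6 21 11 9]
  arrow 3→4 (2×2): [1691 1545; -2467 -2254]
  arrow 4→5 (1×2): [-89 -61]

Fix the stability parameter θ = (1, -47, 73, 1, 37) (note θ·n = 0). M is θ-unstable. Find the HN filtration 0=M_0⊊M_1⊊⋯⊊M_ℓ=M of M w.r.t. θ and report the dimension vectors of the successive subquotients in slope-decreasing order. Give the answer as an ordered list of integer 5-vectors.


Barcode: M ≅ I[1,2], I[1,4], I[1,5], I[2,2]. HN layers by μ_θ (3 steps, strictly decreasing):
  μ^(1)=37; μ^(2)=-23; μ^(3)=-47

((0, 0, 2, 2, 1); (3, 3, 0, 0, 0); (0, 1, 0, 0, 0))


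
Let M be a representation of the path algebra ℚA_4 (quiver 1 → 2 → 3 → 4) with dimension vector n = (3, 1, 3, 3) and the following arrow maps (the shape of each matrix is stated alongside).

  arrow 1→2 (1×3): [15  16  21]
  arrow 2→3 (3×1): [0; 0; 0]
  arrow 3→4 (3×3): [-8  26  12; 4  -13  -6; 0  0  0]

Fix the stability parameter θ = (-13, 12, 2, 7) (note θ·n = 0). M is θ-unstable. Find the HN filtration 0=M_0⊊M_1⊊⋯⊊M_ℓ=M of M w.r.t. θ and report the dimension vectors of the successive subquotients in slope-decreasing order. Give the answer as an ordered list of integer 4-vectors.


Interval decomposition of M: I[1,1]^2, I[1,2], I[3,3]^2, I[3,4], I[4,4]^2.
HN type (ℓ=4): μ^(1)=12; μ^(2)=7; μ^(3)=2; μ^(4)=-13

((0, 1, 0, 0); (0, 0, 0, 3); (0, 0, 3, 0); (3, 0, 0, 0))


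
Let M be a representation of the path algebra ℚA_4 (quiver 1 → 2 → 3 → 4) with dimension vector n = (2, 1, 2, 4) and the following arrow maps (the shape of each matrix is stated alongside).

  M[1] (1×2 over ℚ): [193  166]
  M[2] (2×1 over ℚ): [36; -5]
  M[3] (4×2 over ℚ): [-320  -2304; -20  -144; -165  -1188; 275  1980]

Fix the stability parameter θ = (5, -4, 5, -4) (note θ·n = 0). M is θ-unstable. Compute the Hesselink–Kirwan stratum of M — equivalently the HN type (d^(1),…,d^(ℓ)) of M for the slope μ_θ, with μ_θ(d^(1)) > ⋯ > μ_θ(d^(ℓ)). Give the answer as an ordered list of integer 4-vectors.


Interval decomposition of M: I[1,1], I[1,3], I[3,4], I[4,4]^3.
HN type (ℓ=3): μ^(1)=5; μ^(2)=1/2; μ^(3)=-4

((1, 0, 1, 0); (1, 1, 1, 1); (0, 0, 0, 3))
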